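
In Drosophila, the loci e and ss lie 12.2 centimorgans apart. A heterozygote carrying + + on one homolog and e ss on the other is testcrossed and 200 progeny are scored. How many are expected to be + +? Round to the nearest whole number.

A map distance of 12.2 centimorgans corresponds to a recombination frequency of 0.122.
The F1 is + + / e ss, so + + is a parental gamete class with expected frequency (1 − r)/2 = 0.878/2 = 0.4390.
Expected number = 0.4390 × 200 = 87.80 ≈ 88.

88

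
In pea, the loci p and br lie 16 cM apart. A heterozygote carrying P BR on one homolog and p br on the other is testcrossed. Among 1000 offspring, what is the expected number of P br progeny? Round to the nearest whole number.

80

A map distance of 16 cM corresponds to a recombination frequency of 0.160.
The F1 is P BR / p br, so P br is a recombinant gamete class with expected frequency r/2 = 0.160/2 = 0.0800.
Expected number = 0.0800 × 1000 = 80.00 ≈ 80.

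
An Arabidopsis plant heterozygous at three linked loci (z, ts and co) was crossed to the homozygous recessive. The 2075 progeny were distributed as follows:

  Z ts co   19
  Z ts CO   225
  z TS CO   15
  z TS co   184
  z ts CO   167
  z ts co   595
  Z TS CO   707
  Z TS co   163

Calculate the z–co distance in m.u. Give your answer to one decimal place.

The two most frequent reciprocal classes, z ts co and Z TS CO, are the parental types, so the F1 was z ts co / Z TS CO.
The two rarest classes, Z ts co and z TS CO, are the double crossovers. Comparing them with the parentals, only the z allele has switched, so z is the middle locus and the order is co – z – ts.
Crossovers in the co–z interval produce the single-crossover classes z ts CO and Z TS co (167 + 163 = 330) plus the double crossovers (34).
RF(co–z) = (330 + 34) / 2075 = 364/2075 = 0.1754 → 17.5 m.u.

17.5 m.u.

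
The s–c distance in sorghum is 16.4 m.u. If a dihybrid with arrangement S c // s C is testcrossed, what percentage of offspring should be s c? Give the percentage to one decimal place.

A map distance of 16.4 m.u. corresponds to a recombination frequency of 0.164.
The F1 is S c / s C, so s c is a recombinant gamete class with expected frequency r/2 = 0.164/2 = 0.0820.
That is 0.0820 = 8.2% of the progeny.

8.2%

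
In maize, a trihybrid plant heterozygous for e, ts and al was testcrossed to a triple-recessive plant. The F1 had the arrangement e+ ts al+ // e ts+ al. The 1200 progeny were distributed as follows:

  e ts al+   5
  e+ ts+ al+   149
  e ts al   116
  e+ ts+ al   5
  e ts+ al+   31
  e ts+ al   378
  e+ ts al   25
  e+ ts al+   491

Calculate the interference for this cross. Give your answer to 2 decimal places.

The two rarest classes, e ts al+ and e+ ts+ al, are the double crossovers. Comparing them with the parentals, only the e allele has switched, so e is the middle locus and the order is al – e – ts.
al–e: (56 + 10)/1200 = 0.0550; e–ts: (265 + 10)/1200 = 0.2292.
Expected DCO frequency = 0.0550 × 0.2292 ≈ 0.01261; observed = 10/1200 ≈ 0.00833.
Coefficient of coincidence = 0.00833/0.01261 ≈ 0.66; interference = 1 − 0.66 = 0.34.

0.34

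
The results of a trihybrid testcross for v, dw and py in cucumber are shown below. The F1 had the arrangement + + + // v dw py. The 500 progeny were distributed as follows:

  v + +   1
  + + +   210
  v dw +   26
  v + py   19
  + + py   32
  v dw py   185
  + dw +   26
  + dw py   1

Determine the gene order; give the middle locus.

The two rarest classes, v + + and + dw py, are the double crossovers. Comparing them with the parentals, only the v allele has switched, so v is the middle locus and the order is py – v – dw.

v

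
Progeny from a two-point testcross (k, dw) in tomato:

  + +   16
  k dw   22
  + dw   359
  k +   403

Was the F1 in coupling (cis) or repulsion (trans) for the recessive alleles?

trans

The two most frequent classes are + dw (359) and k + (403); these are the parental (non-recombinant) types.
So the F1 carried + dw on one chromosome and k + on the other — the recessive alleles are on opposite chromosomes (trans / repulsion).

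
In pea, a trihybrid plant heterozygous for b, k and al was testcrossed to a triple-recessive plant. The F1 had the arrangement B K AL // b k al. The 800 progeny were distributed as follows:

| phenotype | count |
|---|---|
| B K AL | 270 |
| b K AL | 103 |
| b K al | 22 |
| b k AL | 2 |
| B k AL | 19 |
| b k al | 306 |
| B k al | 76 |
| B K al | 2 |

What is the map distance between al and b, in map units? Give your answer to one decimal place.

The two rarest classes, B K al and b k AL, are the double crossovers. Comparing them with the parentals, only the al allele has switched, so al is the middle locus and the order is k – al – b.
Crossovers in the al–b interval produce the single-crossover classes b K AL and B k al (103 + 76 = 179) plus the double crossovers (4).
RF(al–b) = (179 + 4) / 800 = 183/800 = 0.2288 → 22.9 map units.

22.9 map units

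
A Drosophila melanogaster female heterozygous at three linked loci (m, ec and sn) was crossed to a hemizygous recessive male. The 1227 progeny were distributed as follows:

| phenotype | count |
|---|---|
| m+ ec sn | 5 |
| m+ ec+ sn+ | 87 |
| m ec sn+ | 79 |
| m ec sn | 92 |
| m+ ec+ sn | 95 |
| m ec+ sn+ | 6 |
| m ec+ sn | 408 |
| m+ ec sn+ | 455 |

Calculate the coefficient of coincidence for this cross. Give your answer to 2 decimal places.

The two most frequent reciprocal classes, m ec+ sn and m+ ec sn+, are the parental types, so the F1 was m ec+ sn / m+ ec sn+.
The two rarest classes, m ec+ sn+ and m+ ec sn, are the double crossovers. Comparing them with the parentals, only the sn allele has switched, so sn is the middle locus and the order is ec – sn – m.
ec–sn: (179 + 11)/1227 = 0.1548; sn–m: (174 + 11)/1227 = 0.1508.
Expected DCO frequency = 0.1548 × 0.1508 ≈ 0.02334; observed = 11/1227 ≈ 0.00896.
Coefficient of coincidence = 0.00896/0.02334 ≈ 0.38.

0.38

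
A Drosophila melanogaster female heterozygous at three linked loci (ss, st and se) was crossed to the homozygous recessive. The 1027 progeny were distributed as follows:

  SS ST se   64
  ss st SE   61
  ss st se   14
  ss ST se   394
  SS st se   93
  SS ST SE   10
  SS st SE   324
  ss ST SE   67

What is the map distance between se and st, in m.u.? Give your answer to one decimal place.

The two most frequent reciprocal classes, ss ST se and SS st SE, are the parental types, so the F1 was ss ST se / SS st SE.
The two rarest classes, ss st se and SS ST SE, are the double crossovers. Comparing them with the parentals, only the st allele has switched, so st is the middle locus and the order is se – st – ss.
Crossovers in the se–st interval produce the single-crossover classes ss ST SE and SS st se (67 + 93 = 160) plus the double crossovers (24).
RF(se–st) = (160 + 24) / 1027 = 184/1027 = 0.1792 → 17.9 m.u.

17.9 m.u.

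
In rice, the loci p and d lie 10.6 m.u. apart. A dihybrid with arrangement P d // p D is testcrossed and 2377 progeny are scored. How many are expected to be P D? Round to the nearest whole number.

A map distance of 10.6 m.u. corresponds to a recombination frequency of 0.106.
The F1 is P d / p D, so P D is a recombinant gamete class with expected frequency r/2 = 0.106/2 = 0.0530.
Expected number = 0.0530 × 2377 = 125.98 ≈ 126.

126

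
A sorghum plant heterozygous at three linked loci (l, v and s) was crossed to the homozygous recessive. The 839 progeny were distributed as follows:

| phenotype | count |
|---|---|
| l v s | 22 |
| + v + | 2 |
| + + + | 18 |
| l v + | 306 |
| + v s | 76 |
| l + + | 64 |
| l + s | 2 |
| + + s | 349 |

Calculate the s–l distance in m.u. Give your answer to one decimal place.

The two most frequent reciprocal classes, l v + and + + s, are the parental types, so the F1 was l v + / + + s.
The two rarest classes, + v + and l + s, are the double crossovers. Comparing them with the parentals, only the l allele has switched, so l is the middle locus and the order is s – l – v.
Crossovers in the s–l interval produce the single-crossover classes l v s and + + + (22 + 18 = 40) plus the double crossovers (4).
RF(s–l) = (40 + 4) / 839 = 44/839 = 0.0524 → 5.2 m.u.

5.2 m.u.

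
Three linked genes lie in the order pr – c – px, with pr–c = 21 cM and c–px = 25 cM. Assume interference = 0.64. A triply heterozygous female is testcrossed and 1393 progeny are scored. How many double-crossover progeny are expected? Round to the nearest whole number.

Map distances give recombination frequencies of 0.210 and 0.250 for the two intervals.
With interference 0.64 (so coincidence = 0.36), expected double-crossover frequency = 0.210 × 0.250 × 0.36 = 0.01890.
Expected number = 0.01890 × 1393 = 26.33 ≈ 26.

26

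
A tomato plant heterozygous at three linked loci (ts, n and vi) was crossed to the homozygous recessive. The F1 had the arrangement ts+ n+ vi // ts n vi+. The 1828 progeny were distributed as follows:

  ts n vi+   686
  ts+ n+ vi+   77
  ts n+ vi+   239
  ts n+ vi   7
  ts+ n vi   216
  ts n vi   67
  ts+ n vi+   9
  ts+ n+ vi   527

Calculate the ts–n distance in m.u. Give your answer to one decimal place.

The two rarest classes, ts n+ vi and ts+ n vi+, are the double crossovers. Comparing them with the parentals, only the ts allele has switched, so ts is the middle locus and the order is n – ts – vi.
Crossovers in the n–ts interval produce the single-crossover classes ts+ n vi and ts n+ vi+ (216 + 239 = 455) plus the double crossovers (16).
RF(n–ts) = (455 + 16) / 1828 = 471/1828 = 0.2577 → 25.8 m.u.

25.8 m.u.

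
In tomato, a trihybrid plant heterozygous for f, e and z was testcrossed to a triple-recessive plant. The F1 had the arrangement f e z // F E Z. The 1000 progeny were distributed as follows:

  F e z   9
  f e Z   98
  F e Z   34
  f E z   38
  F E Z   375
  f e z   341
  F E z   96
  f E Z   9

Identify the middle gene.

f

The two rarest classes, F e z and f E Z, are the double crossovers. Comparing them with the parentals, only the f allele has switched, so f is the middle locus and the order is e – f – z.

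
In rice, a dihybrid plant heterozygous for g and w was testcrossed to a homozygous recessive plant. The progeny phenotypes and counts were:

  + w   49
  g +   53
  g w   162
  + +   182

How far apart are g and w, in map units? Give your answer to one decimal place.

22.9 map units

The two most frequent classes, + + (182) and g w (162), are the parental types, so the F1 was + + / g w.
The recombinant classes are + w and g +: 49 + 53 = 102.
Recombination frequency = 102/446 = 0.2287 ≈ 22.9%, i.e. 22.9 map units.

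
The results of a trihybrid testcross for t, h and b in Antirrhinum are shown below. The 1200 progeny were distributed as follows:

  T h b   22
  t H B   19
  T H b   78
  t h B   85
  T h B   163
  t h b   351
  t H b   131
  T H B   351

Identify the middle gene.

t

The two most frequent reciprocal classes, T H B and t h b, are the parental types, so the F1 was T H B / t h b.
The two rarest classes, t H B and T h b, are the double crossovers. Comparing them with the parentals, only the t allele has switched, so t is the middle locus and the order is b – t – h.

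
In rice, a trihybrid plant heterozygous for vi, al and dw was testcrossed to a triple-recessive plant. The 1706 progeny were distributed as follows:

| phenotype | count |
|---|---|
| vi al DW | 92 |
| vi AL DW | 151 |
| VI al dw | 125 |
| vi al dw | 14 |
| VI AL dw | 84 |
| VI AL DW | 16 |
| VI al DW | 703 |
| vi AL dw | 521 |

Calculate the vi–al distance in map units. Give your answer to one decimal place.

The two most frequent reciprocal classes, VI al DW and vi AL dw, are the parental types, so the F1 was VI al DW / vi AL dw.
The two rarest classes, VI AL DW and vi al dw, are the double crossovers. Comparing them with the parentals, only the al allele has switched, so al is the middle locus and the order is vi – al – dw.
Crossovers in the vi–al interval produce the single-crossover classes vi al DW and VI AL dw (92 + 84 = 176) plus the double crossovers (30).
RF(vi–al) = (176 + 30) / 1706 = 206/1706 = 0.1208 → 12.1 map units.

12.1 map units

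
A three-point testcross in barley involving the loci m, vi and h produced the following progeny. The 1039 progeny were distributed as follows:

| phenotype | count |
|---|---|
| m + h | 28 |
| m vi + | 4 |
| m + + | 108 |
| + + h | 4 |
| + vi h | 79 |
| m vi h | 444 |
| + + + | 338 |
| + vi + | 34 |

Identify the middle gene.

The two most frequent reciprocal classes, m vi h and + + +, are the parental types, so the F1 was m vi h / + + +.
The two rarest classes, m vi + and + + h, are the double crossovers. Comparing them with the parentals, only the h allele has switched, so h is the middle locus and the order is m – h – vi.

h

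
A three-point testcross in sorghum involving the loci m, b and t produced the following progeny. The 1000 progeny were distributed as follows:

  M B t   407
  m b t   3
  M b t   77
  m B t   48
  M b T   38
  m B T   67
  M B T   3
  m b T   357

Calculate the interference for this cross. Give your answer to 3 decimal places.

0.565

The two most frequent reciprocal classes, M B t and m b T, are the parental types, so the F1 was M B t / m b T.
The two rarest classes, M B T and m b t, are the double crossovers. Comparing them with the parentals, only the t allele has switched, so t is the middle locus and the order is b – t – m.
b–t: (144 + 6)/1000 = 0.1500; t–m: (86 + 6)/1000 = 0.0920.
Expected DCO frequency = 0.1500 × 0.0920 ≈ 0.01380; observed = 6/1000 ≈ 0.00600.
Coefficient of coincidence = 0.00600/0.01380 ≈ 0.435; interference = 1 − 0.435 = 0.565.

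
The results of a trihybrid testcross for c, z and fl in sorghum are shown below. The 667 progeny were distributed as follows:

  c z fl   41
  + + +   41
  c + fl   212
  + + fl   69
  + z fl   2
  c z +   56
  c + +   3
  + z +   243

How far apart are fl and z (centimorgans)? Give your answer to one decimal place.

The two most frequent reciprocal classes, c + fl and + z +, are the parental types, so the F1 was c + fl / + z +.
The two rarest classes, c + + and + z fl, are the double crossovers. Comparing them with the parentals, only the fl allele has switched, so fl is the middle locus and the order is c – fl – z.
Crossovers in the fl–z interval produce the single-crossover classes c z fl and + + + (41 + 41 = 82) plus the double crossovers (5).
RF(fl–z) = (82 + 5) / 667 = 87/667 = 0.1304 → 13.0 centimorgans.

13.0 centimorgans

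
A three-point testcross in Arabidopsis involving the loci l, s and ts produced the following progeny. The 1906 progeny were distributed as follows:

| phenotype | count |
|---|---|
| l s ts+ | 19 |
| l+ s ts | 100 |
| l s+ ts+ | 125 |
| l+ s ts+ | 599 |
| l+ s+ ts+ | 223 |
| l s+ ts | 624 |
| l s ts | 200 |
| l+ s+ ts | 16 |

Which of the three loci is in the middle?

The two most frequent reciprocal classes, l+ s ts+ and l s+ ts, are the parental types, so the F1 was l+ s ts+ / l s+ ts.
The two rarest classes, l s ts+ and l+ s+ ts, are the double crossovers. Comparing them with the parentals, only the l allele has switched, so l is the middle locus and the order is s – l – ts.

l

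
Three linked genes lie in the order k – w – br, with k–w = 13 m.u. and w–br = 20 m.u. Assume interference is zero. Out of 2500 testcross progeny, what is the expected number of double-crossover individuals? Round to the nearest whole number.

Map distances give recombination frequencies of 0.130 and 0.200 for the two intervals.
With no interference, expected double-crossover frequency = 0.130 × 0.200 = 0.02600.
Expected number = 0.02600 × 2500 = 65.00 ≈ 65.

65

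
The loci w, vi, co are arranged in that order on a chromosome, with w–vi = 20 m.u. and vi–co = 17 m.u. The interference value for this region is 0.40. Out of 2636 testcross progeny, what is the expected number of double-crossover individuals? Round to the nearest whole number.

Map distances give recombination frequencies of 0.200 and 0.170 for the two intervals.
With interference 0.40 (so coincidence = 0.60), expected double-crossover frequency = 0.200 × 0.170 × 0.60 = 0.02040.
Expected number = 0.02040 × 2636 = 53.77 ≈ 54.

54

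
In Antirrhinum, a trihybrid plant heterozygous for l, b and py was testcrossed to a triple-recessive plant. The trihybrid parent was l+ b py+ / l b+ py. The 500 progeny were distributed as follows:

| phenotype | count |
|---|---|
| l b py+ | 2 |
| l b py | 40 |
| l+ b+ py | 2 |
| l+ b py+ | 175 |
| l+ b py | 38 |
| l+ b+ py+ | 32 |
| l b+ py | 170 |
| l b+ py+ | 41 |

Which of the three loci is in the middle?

l

The two rarest classes, l b py+ and l+ b+ py, are the double crossovers. Comparing them with the parentals, only the l allele has switched, so l is the middle locus and the order is b – l – py.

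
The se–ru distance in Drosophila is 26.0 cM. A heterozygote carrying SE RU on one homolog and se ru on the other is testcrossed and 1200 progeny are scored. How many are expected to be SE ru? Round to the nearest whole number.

A map distance of 26.0 cM corresponds to a recombination frequency of 0.260.
The F1 is SE RU / se ru, so SE ru is a recombinant gamete class with expected frequency r/2 = 0.260/2 = 0.1300.
Expected number = 0.1300 × 1200 = 156.00 ≈ 156.

156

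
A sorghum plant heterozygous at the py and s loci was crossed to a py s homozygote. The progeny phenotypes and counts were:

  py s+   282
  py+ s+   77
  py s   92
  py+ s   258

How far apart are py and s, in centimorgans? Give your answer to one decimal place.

The two most frequent classes, py+ s (258) and py s+ (282), are the parental types, so the F1 was py+ s / py s+.
The recombinant classes are py+ s+ and py s: 77 + 92 = 169.
Recombination frequency = 169/709 = 0.2384 ≈ 23.8%, i.e. 23.8 centimorgans.

23.8 centimorgans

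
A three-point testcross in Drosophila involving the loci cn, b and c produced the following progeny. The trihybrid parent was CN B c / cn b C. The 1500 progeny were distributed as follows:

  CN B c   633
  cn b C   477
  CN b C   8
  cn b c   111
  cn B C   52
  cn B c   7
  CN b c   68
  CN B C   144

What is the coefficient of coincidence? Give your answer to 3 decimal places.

0.617

The two rarest classes, cn B c and CN b C, are the double crossovers. Comparing them with the parentals, only the cn allele has switched, so cn is the middle locus and the order is b – cn – c.
b–cn: (120 + 15)/1500 = 0.0900; cn–c: (255 + 15)/1500 = 0.1800.
Expected DCO frequency = 0.0900 × 0.1800 ≈ 0.01620; observed = 15/1500 ≈ 0.01000.
Coefficient of coincidence = 0.01000/0.01620 ≈ 0.617.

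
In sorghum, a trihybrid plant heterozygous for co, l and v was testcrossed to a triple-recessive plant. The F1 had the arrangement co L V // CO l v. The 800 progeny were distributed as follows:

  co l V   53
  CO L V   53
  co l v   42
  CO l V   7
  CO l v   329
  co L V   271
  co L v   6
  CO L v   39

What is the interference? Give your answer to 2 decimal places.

0.08

The two rarest classes, co L v and CO l V, are the double crossovers. Comparing them with the parentals, only the v allele has switched, so v is the middle locus and the order is l – v – co.
l–v: (92 + 13)/800 = 0.1313; v–co: (95 + 13)/800 = 0.1350.
Expected DCO frequency = 0.1313 × 0.1350 ≈ 0.01773; observed = 13/800 ≈ 0.01625.
Coefficient of coincidence = 0.01625/0.01773 ≈ 0.92; interference = 1 − 0.92 = 0.08.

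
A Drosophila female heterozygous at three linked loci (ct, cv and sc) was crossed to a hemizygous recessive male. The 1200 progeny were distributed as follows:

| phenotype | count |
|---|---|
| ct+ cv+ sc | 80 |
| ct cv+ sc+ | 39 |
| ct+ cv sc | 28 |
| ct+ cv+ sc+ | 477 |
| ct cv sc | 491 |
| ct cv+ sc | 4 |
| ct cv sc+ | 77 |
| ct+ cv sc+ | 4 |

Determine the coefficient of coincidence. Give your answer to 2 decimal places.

The two most frequent reciprocal classes, ct+ cv+ sc+ and ct cv sc, are the parental types, so the F1 was ct+ cv+ sc+ / ct cv sc.
The two rarest classes, ct+ cv sc+ and ct cv+ sc, are the double crossovers. Comparing them with the parentals, only the cv allele has switched, so cv is the middle locus and the order is sc – cv – ct.
sc–cv: (157 + 8)/1200 = 0.1375; cv–ct: (67 + 8)/1200 = 0.0625.
Expected DCO frequency = 0.1375 × 0.0625 ≈ 0.00859; observed = 8/1200 ≈ 0.00667.
Coefficient of coincidence = 0.00667/0.00859 ≈ 0.78.

0.78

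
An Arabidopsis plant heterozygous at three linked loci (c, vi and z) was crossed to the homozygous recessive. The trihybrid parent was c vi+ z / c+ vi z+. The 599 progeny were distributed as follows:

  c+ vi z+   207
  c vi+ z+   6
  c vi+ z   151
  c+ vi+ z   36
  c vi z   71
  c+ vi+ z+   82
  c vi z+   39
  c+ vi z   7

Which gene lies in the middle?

The two rarest classes, c vi+ z+ and c+ vi z, are the double crossovers. Comparing them with the parentals, only the z allele has switched, so z is the middle locus and the order is vi – z – c.

z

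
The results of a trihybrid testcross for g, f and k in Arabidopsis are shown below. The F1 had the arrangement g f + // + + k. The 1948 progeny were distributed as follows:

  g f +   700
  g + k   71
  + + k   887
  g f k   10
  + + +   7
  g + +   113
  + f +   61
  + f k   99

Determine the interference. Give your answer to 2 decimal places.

The two rarest classes, g f k and + + +, are the double crossovers. Comparing them with the parentals, only the k allele has switched, so k is the middle locus and the order is f – k – g.
f–k: (212 + 17)/1948 = 0.1176; k–g: (132 + 17)/1948 = 0.0765.
Expected DCO frequency = 0.1176 × 0.0765 ≈ 0.00900; observed = 17/1948 ≈ 0.00873.
Coefficient of coincidence = 0.00873/0.00900 ≈ 0.97; interference = 1 − 0.97 = 0.03.

0.03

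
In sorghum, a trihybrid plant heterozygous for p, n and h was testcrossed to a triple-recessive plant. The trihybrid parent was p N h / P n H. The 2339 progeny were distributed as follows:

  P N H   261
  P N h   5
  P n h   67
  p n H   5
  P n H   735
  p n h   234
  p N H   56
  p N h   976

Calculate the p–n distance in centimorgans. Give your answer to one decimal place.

21.6 centimorgans

The two rarest classes, P N h and p n H, are the double crossovers. Comparing them with the parentals, only the p allele has switched, so p is the middle locus and the order is h – p – n.
Crossovers in the p–n interval produce the single-crossover classes p n h and P N H (234 + 261 = 495) plus the double crossovers (10).
RF(p–n) = (495 + 10) / 2339 = 505/2339 = 0.2159 → 21.6 centimorgans.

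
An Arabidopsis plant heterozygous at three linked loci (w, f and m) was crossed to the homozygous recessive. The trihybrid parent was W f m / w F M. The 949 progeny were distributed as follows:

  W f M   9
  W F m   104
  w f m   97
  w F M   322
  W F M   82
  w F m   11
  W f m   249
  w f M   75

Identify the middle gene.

m

The two rarest classes, W f M and w F m, are the double crossovers. Comparing them with the parentals, only the m allele has switched, so m is the middle locus and the order is f – m – w.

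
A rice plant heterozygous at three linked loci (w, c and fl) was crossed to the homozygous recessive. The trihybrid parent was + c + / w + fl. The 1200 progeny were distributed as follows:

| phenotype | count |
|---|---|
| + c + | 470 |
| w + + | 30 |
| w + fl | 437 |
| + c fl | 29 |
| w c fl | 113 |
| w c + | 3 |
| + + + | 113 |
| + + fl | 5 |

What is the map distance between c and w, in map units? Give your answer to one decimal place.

The two rarest classes, w c + and + + fl, are the double crossovers. Comparing them with the parentals, only the w allele has switched, so w is the middle locus and the order is fl – w – c.
Crossovers in the w–c interval produce the single-crossover classes + + + and w c fl (113 + 113 = 226) plus the double crossovers (8).
RF(w–c) = (226 + 8) / 1200 = 234/1200 = 0.1950 → 19.5 map units.

19.5 map units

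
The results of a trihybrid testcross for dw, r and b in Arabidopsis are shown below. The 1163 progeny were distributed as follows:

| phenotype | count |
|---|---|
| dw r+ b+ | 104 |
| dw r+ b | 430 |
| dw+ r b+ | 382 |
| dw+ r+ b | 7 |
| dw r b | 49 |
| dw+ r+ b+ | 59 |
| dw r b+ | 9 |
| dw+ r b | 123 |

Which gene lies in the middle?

The two most frequent reciprocal classes, dw+ r b+ and dw r+ b, are the parental types, so the F1 was dw+ r b+ / dw r+ b.
The two rarest classes, dw r b+ and dw+ r+ b, are the double crossovers. Comparing them with the parentals, only the dw allele has switched, so dw is the middle locus and the order is r – dw – b.

dw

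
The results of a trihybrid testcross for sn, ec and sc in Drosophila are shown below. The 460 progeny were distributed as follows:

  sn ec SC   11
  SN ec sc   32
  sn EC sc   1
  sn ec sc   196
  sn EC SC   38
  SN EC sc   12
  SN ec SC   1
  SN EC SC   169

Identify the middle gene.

The two most frequent reciprocal classes, sn ec sc and SN EC SC, are the parental types, so the F1 was sn ec sc / SN EC SC.
The two rarest classes, sn EC sc and SN ec SC, are the double crossovers. Comparing them with the parentals, only the ec allele has switched, so ec is the middle locus and the order is sn – ec – sc.

ec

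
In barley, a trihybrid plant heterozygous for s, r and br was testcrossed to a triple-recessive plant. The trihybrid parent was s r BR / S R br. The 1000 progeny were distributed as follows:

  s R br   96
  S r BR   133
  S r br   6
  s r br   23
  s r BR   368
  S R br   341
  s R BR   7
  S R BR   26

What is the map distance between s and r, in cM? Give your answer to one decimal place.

24.2 cM

The two rarest classes, s R BR and S r br, are the double crossovers. Comparing them with the parentals, only the r allele has switched, so r is the middle locus and the order is s – r – br.
Crossovers in the s–r interval produce the single-crossover classes S r BR and s R br (133 + 96 = 229) plus the double crossovers (13).
RF(s–r) = (229 + 13) / 1000 = 242/1000 = 0.2420 → 24.2 cM.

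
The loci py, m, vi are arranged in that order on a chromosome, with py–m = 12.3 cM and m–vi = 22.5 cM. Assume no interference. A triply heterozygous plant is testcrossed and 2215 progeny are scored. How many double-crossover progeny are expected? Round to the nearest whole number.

Map distances give recombination frequencies of 0.123 and 0.225 for the two intervals.
With no interference, expected double-crossover frequency = 0.123 × 0.225 = 0.02768.
Expected number = 0.02768 × 2215 = 61.30 ≈ 61.

61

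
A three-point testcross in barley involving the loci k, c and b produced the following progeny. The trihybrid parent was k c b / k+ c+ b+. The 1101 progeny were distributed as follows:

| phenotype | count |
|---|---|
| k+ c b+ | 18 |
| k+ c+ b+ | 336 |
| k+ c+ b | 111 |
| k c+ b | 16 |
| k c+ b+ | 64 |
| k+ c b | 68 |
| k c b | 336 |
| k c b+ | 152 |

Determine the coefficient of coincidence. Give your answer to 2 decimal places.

The two rarest classes, k c+ b and k+ c b+, are the double crossovers. Comparing them with the parentals, only the c allele has switched, so c is the middle locus and the order is b – c – k.
b–c: (263 + 34)/1101 = 0.2698; c–k: (132 + 34)/1101 = 0.1508.
Expected DCO frequency = 0.2698 × 0.1508 ≈ 0.04069; observed = 34/1101 ≈ 0.03088.
Coefficient of coincidence = 0.03088/0.04069 ≈ 0.76.

0.76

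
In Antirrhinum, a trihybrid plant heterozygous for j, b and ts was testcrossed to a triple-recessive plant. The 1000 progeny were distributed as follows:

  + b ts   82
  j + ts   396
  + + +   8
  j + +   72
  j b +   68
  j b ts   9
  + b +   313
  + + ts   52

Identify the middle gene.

The two most frequent reciprocal classes, + b + and j + ts, are the parental types, so the F1 was + b + / j + ts.
The two rarest classes, + + + and j b ts, are the double crossovers. Comparing them with the parentals, only the b allele has switched, so b is the middle locus and the order is j – b – ts.

b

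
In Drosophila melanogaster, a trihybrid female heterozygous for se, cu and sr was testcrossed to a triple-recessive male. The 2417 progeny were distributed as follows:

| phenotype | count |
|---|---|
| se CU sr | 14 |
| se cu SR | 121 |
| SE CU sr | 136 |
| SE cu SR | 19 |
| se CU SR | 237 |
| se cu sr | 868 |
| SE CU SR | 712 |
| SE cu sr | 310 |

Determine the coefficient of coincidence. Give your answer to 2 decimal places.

The two most frequent reciprocal classes, SE CU SR and se cu sr, are the parental types, so the F1 was SE CU SR / se cu sr.
The two rarest classes, SE cu SR and se CU sr, are the double crossovers. Comparing them with the parentals, only the cu allele has switched, so cu is the middle locus and the order is sr – cu – se.
sr–cu: (257 + 33)/2417 = 0.1200; cu–se: (547 + 33)/2417 = 0.2400.
Expected DCO frequency = 0.1200 × 0.2400 ≈ 0.02880; observed = 33/2417 ≈ 0.01365.
Coefficient of coincidence = 0.01365/0.02880 ≈ 0.47.

0.47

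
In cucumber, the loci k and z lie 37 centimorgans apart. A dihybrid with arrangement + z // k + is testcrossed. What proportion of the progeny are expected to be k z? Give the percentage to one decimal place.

A map distance of 37 centimorgans corresponds to a recombination frequency of 0.370.
The F1 is + z / k +, so k z is a recombinant gamete class with expected frequency r/2 = 0.370/2 = 0.1850.
That is 0.1850 = 18.5% of the progeny.

18.5%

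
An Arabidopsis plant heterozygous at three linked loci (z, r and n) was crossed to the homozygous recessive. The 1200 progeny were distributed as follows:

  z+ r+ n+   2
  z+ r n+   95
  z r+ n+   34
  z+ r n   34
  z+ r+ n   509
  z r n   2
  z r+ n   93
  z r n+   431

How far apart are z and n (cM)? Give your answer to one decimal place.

The two most frequent reciprocal classes, z r n+ and z+ r+ n, are the parental types, so the F1 was z r n+ / z+ r+ n.
The two rarest classes, z r n and z+ r+ n+, are the double crossovers. Comparing them with the parentals, only the n allele has switched, so n is the middle locus and the order is r – n – z.
Crossovers in the n–z interval produce the single-crossover classes z+ r n+ and z r+ n (95 + 93 = 188) plus the double crossovers (4).
RF(n–z) = (188 + 4) / 1200 = 192/1200 = 0.1600 → 16.0 cM.

16.0 cM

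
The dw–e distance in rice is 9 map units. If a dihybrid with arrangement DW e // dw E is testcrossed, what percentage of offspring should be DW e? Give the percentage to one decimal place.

A map distance of 9 map units corresponds to a recombination frequency of 0.090.
The F1 is DW e / dw E, so DW e is a parental gamete class with expected frequency (1 − r)/2 = 0.910/2 = 0.4550.
That is 0.4550 = 45.5% of the progeny.

45.5%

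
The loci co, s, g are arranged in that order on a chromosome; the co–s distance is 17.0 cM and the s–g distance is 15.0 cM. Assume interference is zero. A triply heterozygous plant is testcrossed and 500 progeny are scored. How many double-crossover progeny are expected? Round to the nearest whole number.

Map distances give recombination frequencies of 0.170 and 0.150 for the two intervals.
With no interference, expected double-crossover frequency = 0.170 × 0.150 = 0.02550.
Expected number = 0.02550 × 500 = 12.75 ≈ 13.

13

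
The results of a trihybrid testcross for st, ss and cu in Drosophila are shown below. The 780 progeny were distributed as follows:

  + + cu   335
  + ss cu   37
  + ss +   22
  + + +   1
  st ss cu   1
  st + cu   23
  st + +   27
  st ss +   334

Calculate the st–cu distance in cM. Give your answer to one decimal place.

6.0 cM

The two most frequent reciprocal classes, st ss + and + + cu, are the parental types, so the F1 was st ss + / + + cu.
The two rarest classes, st ss cu and + + +, are the double crossovers. Comparing them with the parentals, only the cu allele has switched, so cu is the middle locus and the order is st – cu – ss.
Crossovers in the st–cu interval produce the single-crossover classes + ss + and st + cu (22 + 23 = 45) plus the double crossovers (2).
RF(st–cu) = (45 + 2) / 780 = 47/780 = 0.0603 → 6.0 cM.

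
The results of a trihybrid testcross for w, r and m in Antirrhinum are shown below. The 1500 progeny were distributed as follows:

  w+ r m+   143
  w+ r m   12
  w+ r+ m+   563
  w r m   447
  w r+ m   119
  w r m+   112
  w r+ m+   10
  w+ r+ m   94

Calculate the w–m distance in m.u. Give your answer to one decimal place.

The two most frequent reciprocal classes, w r m and w+ r+ m+, are the parental types, so the F1 was w r m / w+ r+ m+.
The two rarest classes, w+ r m and w r+ m+, are the double crossovers. Comparing them with the parentals, only the w allele has switched, so w is the middle locus and the order is m – w – r.
Crossovers in the m–w interval produce the single-crossover classes w r m+ and w+ r+ m (112 + 94 = 206) plus the double crossovers (22).
RF(m–w) = (206 + 22) / 1500 = 228/1500 = 0.1520 → 15.2 m.u.

15.2 m.u.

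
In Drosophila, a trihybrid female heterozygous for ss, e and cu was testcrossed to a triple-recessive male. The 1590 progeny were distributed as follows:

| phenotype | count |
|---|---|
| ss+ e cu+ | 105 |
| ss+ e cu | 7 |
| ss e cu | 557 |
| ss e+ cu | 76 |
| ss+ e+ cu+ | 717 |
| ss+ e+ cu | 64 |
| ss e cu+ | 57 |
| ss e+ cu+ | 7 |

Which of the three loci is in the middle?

The two most frequent reciprocal classes, ss+ e+ cu+ and ss e cu, are the parental types, so the F1 was ss+ e+ cu+ / ss e cu.
The two rarest classes, ss e+ cu+ and ss+ e cu, are the double crossovers. Comparing them with the parentals, only the ss allele has switched, so ss is the middle locus and the order is cu – ss – e.

ss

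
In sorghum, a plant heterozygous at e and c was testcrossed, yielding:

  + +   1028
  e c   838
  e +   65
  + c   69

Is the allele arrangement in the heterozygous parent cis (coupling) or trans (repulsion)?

The two most frequent classes are + + (1028) and e c (838); these are the parental (non-recombinant) types.
So the F1 carried + + on one chromosome and e c on the other — the recessive alleles are on the same chromosome (cis / coupling).

cis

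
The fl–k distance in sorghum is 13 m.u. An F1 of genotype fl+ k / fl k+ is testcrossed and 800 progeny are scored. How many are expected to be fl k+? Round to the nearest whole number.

348

A map distance of 13 m.u. corresponds to a recombination frequency of 0.130.
The F1 is fl+ k / fl k+, so fl k+ is a parental gamete class with expected frequency (1 − r)/2 = 0.870/2 = 0.4350.
Expected number = 0.4350 × 800 = 348.00 ≈ 348.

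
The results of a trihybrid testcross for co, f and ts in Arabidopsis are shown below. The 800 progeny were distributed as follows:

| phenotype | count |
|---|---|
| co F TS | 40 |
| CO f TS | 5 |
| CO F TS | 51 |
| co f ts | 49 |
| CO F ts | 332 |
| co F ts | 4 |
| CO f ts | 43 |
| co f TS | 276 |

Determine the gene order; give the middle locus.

The two most frequent reciprocal classes, co f TS and CO F ts, are the parental types, so the F1 was co f TS / CO F ts.
The two rarest classes, CO f TS and co F ts, are the double crossovers. Comparing them with the parentals, only the co allele has switched, so co is the middle locus and the order is f – co – ts.

co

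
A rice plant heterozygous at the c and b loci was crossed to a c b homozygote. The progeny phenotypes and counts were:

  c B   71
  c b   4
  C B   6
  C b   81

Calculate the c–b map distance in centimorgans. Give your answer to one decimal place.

6.2 centimorgans

The two most frequent classes, C b (81) and c B (71), are the parental types, so the F1 was C b / c B.
The recombinant classes are C B and c b: 6 + 4 = 10.
Recombination frequency = 10/162 = 0.0617 ≈ 6.2%, i.e. 6.2 centimorgans.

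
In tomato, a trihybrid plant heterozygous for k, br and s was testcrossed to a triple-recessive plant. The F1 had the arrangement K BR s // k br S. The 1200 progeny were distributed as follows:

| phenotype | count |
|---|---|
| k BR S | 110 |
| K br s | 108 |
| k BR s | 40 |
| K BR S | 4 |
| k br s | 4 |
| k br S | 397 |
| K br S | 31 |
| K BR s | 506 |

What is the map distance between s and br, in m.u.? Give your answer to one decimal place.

The two rarest classes, K BR S and k br s, are the double crossovers. Comparing them with the parentals, only the s allele has switched, so s is the middle locus and the order is br – s – k.
Crossovers in the br–s interval produce the single-crossover classes K br s and k BR S (108 + 110 = 218) plus the double crossovers (8).
RF(br–s) = (218 + 8) / 1200 = 226/1200 = 0.1883 → 18.8 m.u.

18.8 m.u.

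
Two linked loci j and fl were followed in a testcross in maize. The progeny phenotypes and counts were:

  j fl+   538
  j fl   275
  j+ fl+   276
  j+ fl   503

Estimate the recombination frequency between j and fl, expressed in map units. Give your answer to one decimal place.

The two most frequent classes, j+ fl (503) and j fl+ (538), are the parental types, so the F1 was j+ fl / j fl+.
The recombinant classes are j+ fl+ and j fl: 276 + 275 = 551.
Recombination frequency = 551/1592 = 0.3461 ≈ 34.6%, i.e. 34.6 map units.

34.6 map units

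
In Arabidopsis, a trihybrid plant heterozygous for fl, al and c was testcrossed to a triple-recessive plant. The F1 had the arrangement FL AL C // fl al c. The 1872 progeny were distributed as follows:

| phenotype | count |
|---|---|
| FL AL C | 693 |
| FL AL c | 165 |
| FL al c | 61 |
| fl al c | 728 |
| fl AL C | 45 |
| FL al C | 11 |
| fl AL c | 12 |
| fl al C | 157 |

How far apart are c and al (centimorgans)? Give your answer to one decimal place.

18.4 centimorgans

The two rarest classes, FL al C and fl AL c, are the double crossovers. Comparing them with the parentals, only the al allele has switched, so al is the middle locus and the order is c – al – fl.
Crossovers in the c–al interval produce the single-crossover classes FL AL c and fl al C (165 + 157 = 322) plus the double crossovers (23).
RF(c–al) = (322 + 23) / 1872 = 345/1872 = 0.1843 → 18.4 centimorgans.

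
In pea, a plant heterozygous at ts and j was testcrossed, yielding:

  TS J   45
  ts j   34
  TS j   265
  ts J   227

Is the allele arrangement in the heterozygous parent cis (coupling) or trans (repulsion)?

trans

The two most frequent classes are TS j (265) and ts J (227); these are the parental (non-recombinant) types.
So the F1 carried TS j on one chromosome and ts J on the other — the recessive alleles are on opposite chromosomes (trans / repulsion).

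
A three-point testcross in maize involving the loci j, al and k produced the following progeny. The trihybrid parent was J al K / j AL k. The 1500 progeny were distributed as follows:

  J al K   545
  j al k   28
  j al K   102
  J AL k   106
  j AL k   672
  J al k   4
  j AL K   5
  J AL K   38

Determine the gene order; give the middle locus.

k

The two rarest classes, J al k and j AL K, are the double crossovers. Comparing them with the parentals, only the k allele has switched, so k is the middle locus and the order is al – k – j.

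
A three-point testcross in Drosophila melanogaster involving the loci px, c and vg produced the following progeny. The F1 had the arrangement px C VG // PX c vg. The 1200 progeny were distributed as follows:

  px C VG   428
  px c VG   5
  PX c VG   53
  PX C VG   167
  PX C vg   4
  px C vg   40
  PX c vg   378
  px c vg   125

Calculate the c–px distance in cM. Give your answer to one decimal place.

25.1 cM

The two rarest classes, px c VG and PX C vg, are the double crossovers. Comparing them with the parentals, only the c allele has switched, so c is the middle locus and the order is px – c – vg.
Crossovers in the px–c interval produce the single-crossover classes PX C VG and px c vg (167 + 125 = 292) plus the double crossovers (9).
RF(px–c) = (292 + 9) / 1200 = 301/1200 = 0.2508 → 25.1 cM.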